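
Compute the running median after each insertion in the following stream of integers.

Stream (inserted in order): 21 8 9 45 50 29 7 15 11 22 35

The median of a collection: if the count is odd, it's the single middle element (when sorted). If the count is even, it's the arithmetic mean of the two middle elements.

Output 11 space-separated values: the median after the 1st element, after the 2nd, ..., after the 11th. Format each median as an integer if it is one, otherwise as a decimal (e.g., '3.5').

Answer: 21 14.5 9 15 21 25 21 18 15 18 21

Derivation:
Step 1: insert 21 -> lo=[21] (size 1, max 21) hi=[] (size 0) -> median=21
Step 2: insert 8 -> lo=[8] (size 1, max 8) hi=[21] (size 1, min 21) -> median=14.5
Step 3: insert 9 -> lo=[8, 9] (size 2, max 9) hi=[21] (size 1, min 21) -> median=9
Step 4: insert 45 -> lo=[8, 9] (size 2, max 9) hi=[21, 45] (size 2, min 21) -> median=15
Step 5: insert 50 -> lo=[8, 9, 21] (size 3, max 21) hi=[45, 50] (size 2, min 45) -> median=21
Step 6: insert 29 -> lo=[8, 9, 21] (size 3, max 21) hi=[29, 45, 50] (size 3, min 29) -> median=25
Step 7: insert 7 -> lo=[7, 8, 9, 21] (size 4, max 21) hi=[29, 45, 50] (size 3, min 29) -> median=21
Step 8: insert 15 -> lo=[7, 8, 9, 15] (size 4, max 15) hi=[21, 29, 45, 50] (size 4, min 21) -> median=18
Step 9: insert 11 -> lo=[7, 8, 9, 11, 15] (size 5, max 15) hi=[21, 29, 45, 50] (size 4, min 21) -> median=15
Step 10: insert 22 -> lo=[7, 8, 9, 11, 15] (size 5, max 15) hi=[21, 22, 29, 45, 50] (size 5, min 21) -> median=18
Step 11: insert 35 -> lo=[7, 8, 9, 11, 15, 21] (size 6, max 21) hi=[22, 29, 35, 45, 50] (size 5, min 22) -> median=21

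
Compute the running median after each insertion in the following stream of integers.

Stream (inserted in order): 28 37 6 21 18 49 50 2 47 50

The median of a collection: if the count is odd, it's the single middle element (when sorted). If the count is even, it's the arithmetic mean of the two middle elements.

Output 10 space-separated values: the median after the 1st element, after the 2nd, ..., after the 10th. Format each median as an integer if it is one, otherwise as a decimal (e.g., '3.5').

Answer: 28 32.5 28 24.5 21 24.5 28 24.5 28 32.5

Derivation:
Step 1: insert 28 -> lo=[28] (size 1, max 28) hi=[] (size 0) -> median=28
Step 2: insert 37 -> lo=[28] (size 1, max 28) hi=[37] (size 1, min 37) -> median=32.5
Step 3: insert 6 -> lo=[6, 28] (size 2, max 28) hi=[37] (size 1, min 37) -> median=28
Step 4: insert 21 -> lo=[6, 21] (size 2, max 21) hi=[28, 37] (size 2, min 28) -> median=24.5
Step 5: insert 18 -> lo=[6, 18, 21] (size 3, max 21) hi=[28, 37] (size 2, min 28) -> median=21
Step 6: insert 49 -> lo=[6, 18, 21] (size 3, max 21) hi=[28, 37, 49] (size 3, min 28) -> median=24.5
Step 7: insert 50 -> lo=[6, 18, 21, 28] (size 4, max 28) hi=[37, 49, 50] (size 3, min 37) -> median=28
Step 8: insert 2 -> lo=[2, 6, 18, 21] (size 4, max 21) hi=[28, 37, 49, 50] (size 4, min 28) -> median=24.5
Step 9: insert 47 -> lo=[2, 6, 18, 21, 28] (size 5, max 28) hi=[37, 47, 49, 50] (size 4, min 37) -> median=28
Step 10: insert 50 -> lo=[2, 6, 18, 21, 28] (size 5, max 28) hi=[37, 47, 49, 50, 50] (size 5, min 37) -> median=32.5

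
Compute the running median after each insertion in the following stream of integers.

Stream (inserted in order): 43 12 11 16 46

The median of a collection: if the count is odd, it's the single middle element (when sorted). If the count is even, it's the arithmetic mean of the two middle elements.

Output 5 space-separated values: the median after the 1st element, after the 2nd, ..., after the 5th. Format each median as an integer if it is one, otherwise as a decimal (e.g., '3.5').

Answer: 43 27.5 12 14 16

Derivation:
Step 1: insert 43 -> lo=[43] (size 1, max 43) hi=[] (size 0) -> median=43
Step 2: insert 12 -> lo=[12] (size 1, max 12) hi=[43] (size 1, min 43) -> median=27.5
Step 3: insert 11 -> lo=[11, 12] (size 2, max 12) hi=[43] (size 1, min 43) -> median=12
Step 4: insert 16 -> lo=[11, 12] (size 2, max 12) hi=[16, 43] (size 2, min 16) -> median=14
Step 5: insert 46 -> lo=[11, 12, 16] (size 3, max 16) hi=[43, 46] (size 2, min 43) -> median=16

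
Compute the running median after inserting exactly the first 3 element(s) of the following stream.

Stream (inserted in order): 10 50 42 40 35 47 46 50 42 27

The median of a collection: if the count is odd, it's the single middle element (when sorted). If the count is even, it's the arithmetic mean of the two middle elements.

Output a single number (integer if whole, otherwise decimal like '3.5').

Step 1: insert 10 -> lo=[10] (size 1, max 10) hi=[] (size 0) -> median=10
Step 2: insert 50 -> lo=[10] (size 1, max 10) hi=[50] (size 1, min 50) -> median=30
Step 3: insert 42 -> lo=[10, 42] (size 2, max 42) hi=[50] (size 1, min 50) -> median=42

Answer: 42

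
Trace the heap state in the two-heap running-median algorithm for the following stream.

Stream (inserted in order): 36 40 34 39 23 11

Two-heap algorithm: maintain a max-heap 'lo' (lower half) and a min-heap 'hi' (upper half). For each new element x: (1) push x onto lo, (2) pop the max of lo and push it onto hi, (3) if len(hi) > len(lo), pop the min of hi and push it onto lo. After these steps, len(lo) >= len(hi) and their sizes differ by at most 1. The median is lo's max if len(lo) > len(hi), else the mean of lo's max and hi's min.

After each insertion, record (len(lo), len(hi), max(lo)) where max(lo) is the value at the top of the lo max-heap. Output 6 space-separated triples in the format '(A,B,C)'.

Step 1: insert 36 -> lo=[36] hi=[] -> (len(lo)=1, len(hi)=0, max(lo)=36)
Step 2: insert 40 -> lo=[36] hi=[40] -> (len(lo)=1, len(hi)=1, max(lo)=36)
Step 3: insert 34 -> lo=[34, 36] hi=[40] -> (len(lo)=2, len(hi)=1, max(lo)=36)
Step 4: insert 39 -> lo=[34, 36] hi=[39, 40] -> (len(lo)=2, len(hi)=2, max(lo)=36)
Step 5: insert 23 -> lo=[23, 34, 36] hi=[39, 40] -> (len(lo)=3, len(hi)=2, max(lo)=36)
Step 6: insert 11 -> lo=[11, 23, 34] hi=[36, 39, 40] -> (len(lo)=3, len(hi)=3, max(lo)=34)

Answer: (1,0,36) (1,1,36) (2,1,36) (2,2,36) (3,2,36) (3,3,34)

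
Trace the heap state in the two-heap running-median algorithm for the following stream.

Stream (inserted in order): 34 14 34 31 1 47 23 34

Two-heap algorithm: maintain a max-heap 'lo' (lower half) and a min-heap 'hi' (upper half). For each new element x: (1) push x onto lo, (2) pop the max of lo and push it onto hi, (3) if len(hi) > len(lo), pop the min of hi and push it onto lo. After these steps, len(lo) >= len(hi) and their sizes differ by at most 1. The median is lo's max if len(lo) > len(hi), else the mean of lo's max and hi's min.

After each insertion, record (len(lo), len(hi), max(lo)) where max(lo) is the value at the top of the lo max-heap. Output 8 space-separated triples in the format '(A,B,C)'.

Answer: (1,0,34) (1,1,14) (2,1,34) (2,2,31) (3,2,31) (3,3,31) (4,3,31) (4,4,31)

Derivation:
Step 1: insert 34 -> lo=[34] hi=[] -> (len(lo)=1, len(hi)=0, max(lo)=34)
Step 2: insert 14 -> lo=[14] hi=[34] -> (len(lo)=1, len(hi)=1, max(lo)=14)
Step 3: insert 34 -> lo=[14, 34] hi=[34] -> (len(lo)=2, len(hi)=1, max(lo)=34)
Step 4: insert 31 -> lo=[14, 31] hi=[34, 34] -> (len(lo)=2, len(hi)=2, max(lo)=31)
Step 5: insert 1 -> lo=[1, 14, 31] hi=[34, 34] -> (len(lo)=3, len(hi)=2, max(lo)=31)
Step 6: insert 47 -> lo=[1, 14, 31] hi=[34, 34, 47] -> (len(lo)=3, len(hi)=3, max(lo)=31)
Step 7: insert 23 -> lo=[1, 14, 23, 31] hi=[34, 34, 47] -> (len(lo)=4, len(hi)=3, max(lo)=31)
Step 8: insert 34 -> lo=[1, 14, 23, 31] hi=[34, 34, 34, 47] -> (len(lo)=4, len(hi)=4, max(lo)=31)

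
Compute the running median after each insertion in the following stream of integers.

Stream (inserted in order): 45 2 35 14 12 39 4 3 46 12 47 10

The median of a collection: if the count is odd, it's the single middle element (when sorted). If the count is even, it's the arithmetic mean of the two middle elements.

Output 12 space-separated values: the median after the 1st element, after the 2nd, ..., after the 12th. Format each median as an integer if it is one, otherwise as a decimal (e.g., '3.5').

Step 1: insert 45 -> lo=[45] (size 1, max 45) hi=[] (size 0) -> median=45
Step 2: insert 2 -> lo=[2] (size 1, max 2) hi=[45] (size 1, min 45) -> median=23.5
Step 3: insert 35 -> lo=[2, 35] (size 2, max 35) hi=[45] (size 1, min 45) -> median=35
Step 4: insert 14 -> lo=[2, 14] (size 2, max 14) hi=[35, 45] (size 2, min 35) -> median=24.5
Step 5: insert 12 -> lo=[2, 12, 14] (size 3, max 14) hi=[35, 45] (size 2, min 35) -> median=14
Step 6: insert 39 -> lo=[2, 12, 14] (size 3, max 14) hi=[35, 39, 45] (size 3, min 35) -> median=24.5
Step 7: insert 4 -> lo=[2, 4, 12, 14] (size 4, max 14) hi=[35, 39, 45] (size 3, min 35) -> median=14
Step 8: insert 3 -> lo=[2, 3, 4, 12] (size 4, max 12) hi=[14, 35, 39, 45] (size 4, min 14) -> median=13
Step 9: insert 46 -> lo=[2, 3, 4, 12, 14] (size 5, max 14) hi=[35, 39, 45, 46] (size 4, min 35) -> median=14
Step 10: insert 12 -> lo=[2, 3, 4, 12, 12] (size 5, max 12) hi=[14, 35, 39, 45, 46] (size 5, min 14) -> median=13
Step 11: insert 47 -> lo=[2, 3, 4, 12, 12, 14] (size 6, max 14) hi=[35, 39, 45, 46, 47] (size 5, min 35) -> median=14
Step 12: insert 10 -> lo=[2, 3, 4, 10, 12, 12] (size 6, max 12) hi=[14, 35, 39, 45, 46, 47] (size 6, min 14) -> median=13

Answer: 45 23.5 35 24.5 14 24.5 14 13 14 13 14 13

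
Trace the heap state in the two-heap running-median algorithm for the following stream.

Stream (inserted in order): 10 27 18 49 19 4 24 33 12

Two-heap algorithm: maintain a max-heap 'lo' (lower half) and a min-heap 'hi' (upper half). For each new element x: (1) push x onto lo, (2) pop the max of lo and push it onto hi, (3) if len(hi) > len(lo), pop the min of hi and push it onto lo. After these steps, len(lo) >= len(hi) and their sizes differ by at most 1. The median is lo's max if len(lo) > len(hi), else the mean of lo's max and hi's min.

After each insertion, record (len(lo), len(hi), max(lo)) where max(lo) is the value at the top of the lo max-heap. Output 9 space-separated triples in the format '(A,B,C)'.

Step 1: insert 10 -> lo=[10] hi=[] -> (len(lo)=1, len(hi)=0, max(lo)=10)
Step 2: insert 27 -> lo=[10] hi=[27] -> (len(lo)=1, len(hi)=1, max(lo)=10)
Step 3: insert 18 -> lo=[10, 18] hi=[27] -> (len(lo)=2, len(hi)=1, max(lo)=18)
Step 4: insert 49 -> lo=[10, 18] hi=[27, 49] -> (len(lo)=2, len(hi)=2, max(lo)=18)
Step 5: insert 19 -> lo=[10, 18, 19] hi=[27, 49] -> (len(lo)=3, len(hi)=2, max(lo)=19)
Step 6: insert 4 -> lo=[4, 10, 18] hi=[19, 27, 49] -> (len(lo)=3, len(hi)=3, max(lo)=18)
Step 7: insert 24 -> lo=[4, 10, 18, 19] hi=[24, 27, 49] -> (len(lo)=4, len(hi)=3, max(lo)=19)
Step 8: insert 33 -> lo=[4, 10, 18, 19] hi=[24, 27, 33, 49] -> (len(lo)=4, len(hi)=4, max(lo)=19)
Step 9: insert 12 -> lo=[4, 10, 12, 18, 19] hi=[24, 27, 33, 49] -> (len(lo)=5, len(hi)=4, max(lo)=19)

Answer: (1,0,10) (1,1,10) (2,1,18) (2,2,18) (3,2,19) (3,3,18) (4,3,19) (4,4,19) (5,4,19)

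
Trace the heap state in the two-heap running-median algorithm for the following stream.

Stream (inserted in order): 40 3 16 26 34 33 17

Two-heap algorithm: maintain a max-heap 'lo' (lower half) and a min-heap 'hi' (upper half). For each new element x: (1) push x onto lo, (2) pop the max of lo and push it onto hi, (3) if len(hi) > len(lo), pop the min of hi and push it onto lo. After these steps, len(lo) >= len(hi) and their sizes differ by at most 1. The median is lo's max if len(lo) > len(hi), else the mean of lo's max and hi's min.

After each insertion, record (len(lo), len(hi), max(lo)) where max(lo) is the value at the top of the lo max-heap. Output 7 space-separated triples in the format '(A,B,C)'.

Answer: (1,0,40) (1,1,3) (2,1,16) (2,2,16) (3,2,26) (3,3,26) (4,3,26)

Derivation:
Step 1: insert 40 -> lo=[40] hi=[] -> (len(lo)=1, len(hi)=0, max(lo)=40)
Step 2: insert 3 -> lo=[3] hi=[40] -> (len(lo)=1, len(hi)=1, max(lo)=3)
Step 3: insert 16 -> lo=[3, 16] hi=[40] -> (len(lo)=2, len(hi)=1, max(lo)=16)
Step 4: insert 26 -> lo=[3, 16] hi=[26, 40] -> (len(lo)=2, len(hi)=2, max(lo)=16)
Step 5: insert 34 -> lo=[3, 16, 26] hi=[34, 40] -> (len(lo)=3, len(hi)=2, max(lo)=26)
Step 6: insert 33 -> lo=[3, 16, 26] hi=[33, 34, 40] -> (len(lo)=3, len(hi)=3, max(lo)=26)
Step 7: insert 17 -> lo=[3, 16, 17, 26] hi=[33, 34, 40] -> (len(lo)=4, len(hi)=3, max(lo)=26)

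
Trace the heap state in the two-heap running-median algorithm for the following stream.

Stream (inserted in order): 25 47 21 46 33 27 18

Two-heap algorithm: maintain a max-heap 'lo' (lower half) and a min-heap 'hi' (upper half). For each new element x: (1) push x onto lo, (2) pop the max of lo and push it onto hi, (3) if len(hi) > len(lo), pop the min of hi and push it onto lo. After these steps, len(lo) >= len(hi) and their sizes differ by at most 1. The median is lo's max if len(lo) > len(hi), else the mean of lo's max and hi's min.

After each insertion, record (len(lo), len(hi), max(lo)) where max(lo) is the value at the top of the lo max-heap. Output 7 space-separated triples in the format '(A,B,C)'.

Answer: (1,0,25) (1,1,25) (2,1,25) (2,2,25) (3,2,33) (3,3,27) (4,3,27)

Derivation:
Step 1: insert 25 -> lo=[25] hi=[] -> (len(lo)=1, len(hi)=0, max(lo)=25)
Step 2: insert 47 -> lo=[25] hi=[47] -> (len(lo)=1, len(hi)=1, max(lo)=25)
Step 3: insert 21 -> lo=[21, 25] hi=[47] -> (len(lo)=2, len(hi)=1, max(lo)=25)
Step 4: insert 46 -> lo=[21, 25] hi=[46, 47] -> (len(lo)=2, len(hi)=2, max(lo)=25)
Step 5: insert 33 -> lo=[21, 25, 33] hi=[46, 47] -> (len(lo)=3, len(hi)=2, max(lo)=33)
Step 6: insert 27 -> lo=[21, 25, 27] hi=[33, 46, 47] -> (len(lo)=3, len(hi)=3, max(lo)=27)
Step 7: insert 18 -> lo=[18, 21, 25, 27] hi=[33, 46, 47] -> (len(lo)=4, len(hi)=3, max(lo)=27)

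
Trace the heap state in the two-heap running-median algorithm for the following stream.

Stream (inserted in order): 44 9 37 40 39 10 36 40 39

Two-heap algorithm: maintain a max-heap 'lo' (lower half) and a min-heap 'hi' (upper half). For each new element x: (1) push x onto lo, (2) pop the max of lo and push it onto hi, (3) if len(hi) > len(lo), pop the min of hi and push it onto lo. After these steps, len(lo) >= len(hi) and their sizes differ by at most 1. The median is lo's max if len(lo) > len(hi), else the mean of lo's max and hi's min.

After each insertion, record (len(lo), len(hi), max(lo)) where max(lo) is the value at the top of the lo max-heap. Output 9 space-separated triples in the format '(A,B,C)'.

Answer: (1,0,44) (1,1,9) (2,1,37) (2,2,37) (3,2,39) (3,3,37) (4,3,37) (4,4,37) (5,4,39)

Derivation:
Step 1: insert 44 -> lo=[44] hi=[] -> (len(lo)=1, len(hi)=0, max(lo)=44)
Step 2: insert 9 -> lo=[9] hi=[44] -> (len(lo)=1, len(hi)=1, max(lo)=9)
Step 3: insert 37 -> lo=[9, 37] hi=[44] -> (len(lo)=2, len(hi)=1, max(lo)=37)
Step 4: insert 40 -> lo=[9, 37] hi=[40, 44] -> (len(lo)=2, len(hi)=2, max(lo)=37)
Step 5: insert 39 -> lo=[9, 37, 39] hi=[40, 44] -> (len(lo)=3, len(hi)=2, max(lo)=39)
Step 6: insert 10 -> lo=[9, 10, 37] hi=[39, 40, 44] -> (len(lo)=3, len(hi)=3, max(lo)=37)
Step 7: insert 36 -> lo=[9, 10, 36, 37] hi=[39, 40, 44] -> (len(lo)=4, len(hi)=3, max(lo)=37)
Step 8: insert 40 -> lo=[9, 10, 36, 37] hi=[39, 40, 40, 44] -> (len(lo)=4, len(hi)=4, max(lo)=37)
Step 9: insert 39 -> lo=[9, 10, 36, 37, 39] hi=[39, 40, 40, 44] -> (len(lo)=5, len(hi)=4, max(lo)=39)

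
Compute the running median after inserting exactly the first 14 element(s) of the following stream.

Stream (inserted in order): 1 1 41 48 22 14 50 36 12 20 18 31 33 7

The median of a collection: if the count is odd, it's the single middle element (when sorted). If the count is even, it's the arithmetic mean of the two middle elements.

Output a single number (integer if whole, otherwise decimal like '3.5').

Answer: 21

Derivation:
Step 1: insert 1 -> lo=[1] (size 1, max 1) hi=[] (size 0) -> median=1
Step 2: insert 1 -> lo=[1] (size 1, max 1) hi=[1] (size 1, min 1) -> median=1
Step 3: insert 41 -> lo=[1, 1] (size 2, max 1) hi=[41] (size 1, min 41) -> median=1
Step 4: insert 48 -> lo=[1, 1] (size 2, max 1) hi=[41, 48] (size 2, min 41) -> median=21
Step 5: insert 22 -> lo=[1, 1, 22] (size 3, max 22) hi=[41, 48] (size 2, min 41) -> median=22
Step 6: insert 14 -> lo=[1, 1, 14] (size 3, max 14) hi=[22, 41, 48] (size 3, min 22) -> median=18
Step 7: insert 50 -> lo=[1, 1, 14, 22] (size 4, max 22) hi=[41, 48, 50] (size 3, min 41) -> median=22
Step 8: insert 36 -> lo=[1, 1, 14, 22] (size 4, max 22) hi=[36, 41, 48, 50] (size 4, min 36) -> median=29
Step 9: insert 12 -> lo=[1, 1, 12, 14, 22] (size 5, max 22) hi=[36, 41, 48, 50] (size 4, min 36) -> median=22
Step 10: insert 20 -> lo=[1, 1, 12, 14, 20] (size 5, max 20) hi=[22, 36, 41, 48, 50] (size 5, min 22) -> median=21
Step 11: insert 18 -> lo=[1, 1, 12, 14, 18, 20] (size 6, max 20) hi=[22, 36, 41, 48, 50] (size 5, min 22) -> median=20
Step 12: insert 31 -> lo=[1, 1, 12, 14, 18, 20] (size 6, max 20) hi=[22, 31, 36, 41, 48, 50] (size 6, min 22) -> median=21
Step 13: insert 33 -> lo=[1, 1, 12, 14, 18, 20, 22] (size 7, max 22) hi=[31, 33, 36, 41, 48, 50] (size 6, min 31) -> median=22
Step 14: insert 7 -> lo=[1, 1, 7, 12, 14, 18, 20] (size 7, max 20) hi=[22, 31, 33, 36, 41, 48, 50] (size 7, min 22) -> median=21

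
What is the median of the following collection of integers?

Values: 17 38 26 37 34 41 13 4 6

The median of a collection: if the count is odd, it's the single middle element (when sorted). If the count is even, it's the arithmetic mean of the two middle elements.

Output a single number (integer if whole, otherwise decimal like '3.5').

Answer: 26

Derivation:
Step 1: insert 17 -> lo=[17] (size 1, max 17) hi=[] (size 0) -> median=17
Step 2: insert 38 -> lo=[17] (size 1, max 17) hi=[38] (size 1, min 38) -> median=27.5
Step 3: insert 26 -> lo=[17, 26] (size 2, max 26) hi=[38] (size 1, min 38) -> median=26
Step 4: insert 37 -> lo=[17, 26] (size 2, max 26) hi=[37, 38] (size 2, min 37) -> median=31.5
Step 5: insert 34 -> lo=[17, 26, 34] (size 3, max 34) hi=[37, 38] (size 2, min 37) -> median=34
Step 6: insert 41 -> lo=[17, 26, 34] (size 3, max 34) hi=[37, 38, 41] (size 3, min 37) -> median=35.5
Step 7: insert 13 -> lo=[13, 17, 26, 34] (size 4, max 34) hi=[37, 38, 41] (size 3, min 37) -> median=34
Step 8: insert 4 -> lo=[4, 13, 17, 26] (size 4, max 26) hi=[34, 37, 38, 41] (size 4, min 34) -> median=30
Step 9: insert 6 -> lo=[4, 6, 13, 17, 26] (size 5, max 26) hi=[34, 37, 38, 41] (size 4, min 34) -> median=26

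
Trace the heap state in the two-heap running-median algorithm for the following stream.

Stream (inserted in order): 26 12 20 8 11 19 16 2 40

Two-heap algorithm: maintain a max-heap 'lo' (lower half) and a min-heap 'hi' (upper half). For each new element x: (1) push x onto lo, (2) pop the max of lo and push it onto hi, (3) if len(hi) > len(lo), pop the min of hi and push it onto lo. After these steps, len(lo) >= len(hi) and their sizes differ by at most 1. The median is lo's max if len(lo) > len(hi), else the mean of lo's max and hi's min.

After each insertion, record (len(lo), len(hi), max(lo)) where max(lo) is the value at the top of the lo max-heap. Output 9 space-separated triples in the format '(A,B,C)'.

Answer: (1,0,26) (1,1,12) (2,1,20) (2,2,12) (3,2,12) (3,3,12) (4,3,16) (4,4,12) (5,4,16)

Derivation:
Step 1: insert 26 -> lo=[26] hi=[] -> (len(lo)=1, len(hi)=0, max(lo)=26)
Step 2: insert 12 -> lo=[12] hi=[26] -> (len(lo)=1, len(hi)=1, max(lo)=12)
Step 3: insert 20 -> lo=[12, 20] hi=[26] -> (len(lo)=2, len(hi)=1, max(lo)=20)
Step 4: insert 8 -> lo=[8, 12] hi=[20, 26] -> (len(lo)=2, len(hi)=2, max(lo)=12)
Step 5: insert 11 -> lo=[8, 11, 12] hi=[20, 26] -> (len(lo)=3, len(hi)=2, max(lo)=12)
Step 6: insert 19 -> lo=[8, 11, 12] hi=[19, 20, 26] -> (len(lo)=3, len(hi)=3, max(lo)=12)
Step 7: insert 16 -> lo=[8, 11, 12, 16] hi=[19, 20, 26] -> (len(lo)=4, len(hi)=3, max(lo)=16)
Step 8: insert 2 -> lo=[2, 8, 11, 12] hi=[16, 19, 20, 26] -> (len(lo)=4, len(hi)=4, max(lo)=12)
Step 9: insert 40 -> lo=[2, 8, 11, 12, 16] hi=[19, 20, 26, 40] -> (len(lo)=5, len(hi)=4, max(lo)=16)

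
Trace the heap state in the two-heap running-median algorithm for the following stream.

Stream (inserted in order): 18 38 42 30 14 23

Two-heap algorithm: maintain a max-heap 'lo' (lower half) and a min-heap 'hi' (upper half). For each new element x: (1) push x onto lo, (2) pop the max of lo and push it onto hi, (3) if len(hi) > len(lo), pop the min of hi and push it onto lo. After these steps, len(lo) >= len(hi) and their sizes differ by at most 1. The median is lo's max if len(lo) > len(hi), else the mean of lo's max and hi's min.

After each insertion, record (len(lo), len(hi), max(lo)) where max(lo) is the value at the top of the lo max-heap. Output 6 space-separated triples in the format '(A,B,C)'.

Answer: (1,0,18) (1,1,18) (2,1,38) (2,2,30) (3,2,30) (3,3,23)

Derivation:
Step 1: insert 18 -> lo=[18] hi=[] -> (len(lo)=1, len(hi)=0, max(lo)=18)
Step 2: insert 38 -> lo=[18] hi=[38] -> (len(lo)=1, len(hi)=1, max(lo)=18)
Step 3: insert 42 -> lo=[18, 38] hi=[42] -> (len(lo)=2, len(hi)=1, max(lo)=38)
Step 4: insert 30 -> lo=[18, 30] hi=[38, 42] -> (len(lo)=2, len(hi)=2, max(lo)=30)
Step 5: insert 14 -> lo=[14, 18, 30] hi=[38, 42] -> (len(lo)=3, len(hi)=2, max(lo)=30)
Step 6: insert 23 -> lo=[14, 18, 23] hi=[30, 38, 42] -> (len(lo)=3, len(hi)=3, max(lo)=23)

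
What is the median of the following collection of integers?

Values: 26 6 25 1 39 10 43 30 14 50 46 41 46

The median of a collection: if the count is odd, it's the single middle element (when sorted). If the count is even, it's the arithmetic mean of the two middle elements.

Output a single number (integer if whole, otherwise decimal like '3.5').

Step 1: insert 26 -> lo=[26] (size 1, max 26) hi=[] (size 0) -> median=26
Step 2: insert 6 -> lo=[6] (size 1, max 6) hi=[26] (size 1, min 26) -> median=16
Step 3: insert 25 -> lo=[6, 25] (size 2, max 25) hi=[26] (size 1, min 26) -> median=25
Step 4: insert 1 -> lo=[1, 6] (size 2, max 6) hi=[25, 26] (size 2, min 25) -> median=15.5
Step 5: insert 39 -> lo=[1, 6, 25] (size 3, max 25) hi=[26, 39] (size 2, min 26) -> median=25
Step 6: insert 10 -> lo=[1, 6, 10] (size 3, max 10) hi=[25, 26, 39] (size 3, min 25) -> median=17.5
Step 7: insert 43 -> lo=[1, 6, 10, 25] (size 4, max 25) hi=[26, 39, 43] (size 3, min 26) -> median=25
Step 8: insert 30 -> lo=[1, 6, 10, 25] (size 4, max 25) hi=[26, 30, 39, 43] (size 4, min 26) -> median=25.5
Step 9: insert 14 -> lo=[1, 6, 10, 14, 25] (size 5, max 25) hi=[26, 30, 39, 43] (size 4, min 26) -> median=25
Step 10: insert 50 -> lo=[1, 6, 10, 14, 25] (size 5, max 25) hi=[26, 30, 39, 43, 50] (size 5, min 26) -> median=25.5
Step 11: insert 46 -> lo=[1, 6, 10, 14, 25, 26] (size 6, max 26) hi=[30, 39, 43, 46, 50] (size 5, min 30) -> median=26
Step 12: insert 41 -> lo=[1, 6, 10, 14, 25, 26] (size 6, max 26) hi=[30, 39, 41, 43, 46, 50] (size 6, min 30) -> median=28
Step 13: insert 46 -> lo=[1, 6, 10, 14, 25, 26, 30] (size 7, max 30) hi=[39, 41, 43, 46, 46, 50] (size 6, min 39) -> median=30

Answer: 30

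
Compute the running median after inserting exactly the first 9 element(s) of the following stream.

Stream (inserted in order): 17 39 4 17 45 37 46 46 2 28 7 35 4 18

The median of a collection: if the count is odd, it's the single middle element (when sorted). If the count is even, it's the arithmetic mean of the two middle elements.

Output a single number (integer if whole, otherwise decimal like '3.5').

Answer: 37

Derivation:
Step 1: insert 17 -> lo=[17] (size 1, max 17) hi=[] (size 0) -> median=17
Step 2: insert 39 -> lo=[17] (size 1, max 17) hi=[39] (size 1, min 39) -> median=28
Step 3: insert 4 -> lo=[4, 17] (size 2, max 17) hi=[39] (size 1, min 39) -> median=17
Step 4: insert 17 -> lo=[4, 17] (size 2, max 17) hi=[17, 39] (size 2, min 17) -> median=17
Step 5: insert 45 -> lo=[4, 17, 17] (size 3, max 17) hi=[39, 45] (size 2, min 39) -> median=17
Step 6: insert 37 -> lo=[4, 17, 17] (size 3, max 17) hi=[37, 39, 45] (size 3, min 37) -> median=27
Step 7: insert 46 -> lo=[4, 17, 17, 37] (size 4, max 37) hi=[39, 45, 46] (size 3, min 39) -> median=37
Step 8: insert 46 -> lo=[4, 17, 17, 37] (size 4, max 37) hi=[39, 45, 46, 46] (size 4, min 39) -> median=38
Step 9: insert 2 -> lo=[2, 4, 17, 17, 37] (size 5, max 37) hi=[39, 45, 46, 46] (size 4, min 39) -> median=37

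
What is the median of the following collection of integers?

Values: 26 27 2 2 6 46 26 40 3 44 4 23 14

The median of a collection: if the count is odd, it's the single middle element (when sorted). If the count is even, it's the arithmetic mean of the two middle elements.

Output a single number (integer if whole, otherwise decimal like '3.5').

Answer: 23

Derivation:
Step 1: insert 26 -> lo=[26] (size 1, max 26) hi=[] (size 0) -> median=26
Step 2: insert 27 -> lo=[26] (size 1, max 26) hi=[27] (size 1, min 27) -> median=26.5
Step 3: insert 2 -> lo=[2, 26] (size 2, max 26) hi=[27] (size 1, min 27) -> median=26
Step 4: insert 2 -> lo=[2, 2] (size 2, max 2) hi=[26, 27] (size 2, min 26) -> median=14
Step 5: insert 6 -> lo=[2, 2, 6] (size 3, max 6) hi=[26, 27] (size 2, min 26) -> median=6
Step 6: insert 46 -> lo=[2, 2, 6] (size 3, max 6) hi=[26, 27, 46] (size 3, min 26) -> median=16
Step 7: insert 26 -> lo=[2, 2, 6, 26] (size 4, max 26) hi=[26, 27, 46] (size 3, min 26) -> median=26
Step 8: insert 40 -> lo=[2, 2, 6, 26] (size 4, max 26) hi=[26, 27, 40, 46] (size 4, min 26) -> median=26
Step 9: insert 3 -> lo=[2, 2, 3, 6, 26] (size 5, max 26) hi=[26, 27, 40, 46] (size 4, min 26) -> median=26
Step 10: insert 44 -> lo=[2, 2, 3, 6, 26] (size 5, max 26) hi=[26, 27, 40, 44, 46] (size 5, min 26) -> median=26
Step 11: insert 4 -> lo=[2, 2, 3, 4, 6, 26] (size 6, max 26) hi=[26, 27, 40, 44, 46] (size 5, min 26) -> median=26
Step 12: insert 23 -> lo=[2, 2, 3, 4, 6, 23] (size 6, max 23) hi=[26, 26, 27, 40, 44, 46] (size 6, min 26) -> median=24.5
Step 13: insert 14 -> lo=[2, 2, 3, 4, 6, 14, 23] (size 7, max 23) hi=[26, 26, 27, 40, 44, 46] (size 6, min 26) -> median=23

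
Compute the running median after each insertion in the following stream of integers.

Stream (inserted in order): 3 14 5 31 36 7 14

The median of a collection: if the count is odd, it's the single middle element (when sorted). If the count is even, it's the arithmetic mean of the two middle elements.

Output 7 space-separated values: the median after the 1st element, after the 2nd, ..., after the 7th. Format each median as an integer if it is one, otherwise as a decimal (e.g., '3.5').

Step 1: insert 3 -> lo=[3] (size 1, max 3) hi=[] (size 0) -> median=3
Step 2: insert 14 -> lo=[3] (size 1, max 3) hi=[14] (size 1, min 14) -> median=8.5
Step 3: insert 5 -> lo=[3, 5] (size 2, max 5) hi=[14] (size 1, min 14) -> median=5
Step 4: insert 31 -> lo=[3, 5] (size 2, max 5) hi=[14, 31] (size 2, min 14) -> median=9.5
Step 5: insert 36 -> lo=[3, 5, 14] (size 3, max 14) hi=[31, 36] (size 2, min 31) -> median=14
Step 6: insert 7 -> lo=[3, 5, 7] (size 3, max 7) hi=[14, 31, 36] (size 3, min 14) -> median=10.5
Step 7: insert 14 -> lo=[3, 5, 7, 14] (size 4, max 14) hi=[14, 31, 36] (size 3, min 14) -> median=14

Answer: 3 8.5 5 9.5 14 10.5 14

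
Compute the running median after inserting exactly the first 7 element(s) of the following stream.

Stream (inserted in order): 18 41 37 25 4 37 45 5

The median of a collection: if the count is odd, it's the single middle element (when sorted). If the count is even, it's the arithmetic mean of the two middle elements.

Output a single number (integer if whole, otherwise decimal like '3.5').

Answer: 37

Derivation:
Step 1: insert 18 -> lo=[18] (size 1, max 18) hi=[] (size 0) -> median=18
Step 2: insert 41 -> lo=[18] (size 1, max 18) hi=[41] (size 1, min 41) -> median=29.5
Step 3: insert 37 -> lo=[18, 37] (size 2, max 37) hi=[41] (size 1, min 41) -> median=37
Step 4: insert 25 -> lo=[18, 25] (size 2, max 25) hi=[37, 41] (size 2, min 37) -> median=31
Step 5: insert 4 -> lo=[4, 18, 25] (size 3, max 25) hi=[37, 41] (size 2, min 37) -> median=25
Step 6: insert 37 -> lo=[4, 18, 25] (size 3, max 25) hi=[37, 37, 41] (size 3, min 37) -> median=31
Step 7: insert 45 -> lo=[4, 18, 25, 37] (size 4, max 37) hi=[37, 41, 45] (size 3, min 37) -> median=37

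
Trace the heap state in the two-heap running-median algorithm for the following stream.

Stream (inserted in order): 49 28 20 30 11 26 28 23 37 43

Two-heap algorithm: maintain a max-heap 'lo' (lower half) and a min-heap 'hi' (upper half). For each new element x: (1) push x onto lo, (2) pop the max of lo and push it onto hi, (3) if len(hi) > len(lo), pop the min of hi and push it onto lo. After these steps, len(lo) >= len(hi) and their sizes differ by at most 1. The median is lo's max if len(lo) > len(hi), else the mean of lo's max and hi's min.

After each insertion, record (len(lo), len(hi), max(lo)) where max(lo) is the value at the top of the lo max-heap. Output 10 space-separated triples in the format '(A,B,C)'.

Step 1: insert 49 -> lo=[49] hi=[] -> (len(lo)=1, len(hi)=0, max(lo)=49)
Step 2: insert 28 -> lo=[28] hi=[49] -> (len(lo)=1, len(hi)=1, max(lo)=28)
Step 3: insert 20 -> lo=[20, 28] hi=[49] -> (len(lo)=2, len(hi)=1, max(lo)=28)
Step 4: insert 30 -> lo=[20, 28] hi=[30, 49] -> (len(lo)=2, len(hi)=2, max(lo)=28)
Step 5: insert 11 -> lo=[11, 20, 28] hi=[30, 49] -> (len(lo)=3, len(hi)=2, max(lo)=28)
Step 6: insert 26 -> lo=[11, 20, 26] hi=[28, 30, 49] -> (len(lo)=3, len(hi)=3, max(lo)=26)
Step 7: insert 28 -> lo=[11, 20, 26, 28] hi=[28, 30, 49] -> (len(lo)=4, len(hi)=3, max(lo)=28)
Step 8: insert 23 -> lo=[11, 20, 23, 26] hi=[28, 28, 30, 49] -> (len(lo)=4, len(hi)=4, max(lo)=26)
Step 9: insert 37 -> lo=[11, 20, 23, 26, 28] hi=[28, 30, 37, 49] -> (len(lo)=5, len(hi)=4, max(lo)=28)
Step 10: insert 43 -> lo=[11, 20, 23, 26, 28] hi=[28, 30, 37, 43, 49] -> (len(lo)=5, len(hi)=5, max(lo)=28)

Answer: (1,0,49) (1,1,28) (2,1,28) (2,2,28) (3,2,28) (3,3,26) (4,3,28) (4,4,26) (5,4,28) (5,5,28)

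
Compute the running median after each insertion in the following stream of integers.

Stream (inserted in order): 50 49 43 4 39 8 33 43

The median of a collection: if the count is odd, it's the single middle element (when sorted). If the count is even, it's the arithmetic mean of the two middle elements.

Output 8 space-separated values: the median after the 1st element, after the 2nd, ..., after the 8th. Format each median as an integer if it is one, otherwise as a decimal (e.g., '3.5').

Step 1: insert 50 -> lo=[50] (size 1, max 50) hi=[] (size 0) -> median=50
Step 2: insert 49 -> lo=[49] (size 1, max 49) hi=[50] (size 1, min 50) -> median=49.5
Step 3: insert 43 -> lo=[43, 49] (size 2, max 49) hi=[50] (size 1, min 50) -> median=49
Step 4: insert 4 -> lo=[4, 43] (size 2, max 43) hi=[49, 50] (size 2, min 49) -> median=46
Step 5: insert 39 -> lo=[4, 39, 43] (size 3, max 43) hi=[49, 50] (size 2, min 49) -> median=43
Step 6: insert 8 -> lo=[4, 8, 39] (size 3, max 39) hi=[43, 49, 50] (size 3, min 43) -> median=41
Step 7: insert 33 -> lo=[4, 8, 33, 39] (size 4, max 39) hi=[43, 49, 50] (size 3, min 43) -> median=39
Step 8: insert 43 -> lo=[4, 8, 33, 39] (size 4, max 39) hi=[43, 43, 49, 50] (size 4, min 43) -> median=41

Answer: 50 49.5 49 46 43 41 39 41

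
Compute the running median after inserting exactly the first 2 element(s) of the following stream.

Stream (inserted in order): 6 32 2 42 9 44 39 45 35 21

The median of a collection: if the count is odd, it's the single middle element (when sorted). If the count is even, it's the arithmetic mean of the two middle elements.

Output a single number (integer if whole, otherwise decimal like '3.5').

Step 1: insert 6 -> lo=[6] (size 1, max 6) hi=[] (size 0) -> median=6
Step 2: insert 32 -> lo=[6] (size 1, max 6) hi=[32] (size 1, min 32) -> median=19

Answer: 19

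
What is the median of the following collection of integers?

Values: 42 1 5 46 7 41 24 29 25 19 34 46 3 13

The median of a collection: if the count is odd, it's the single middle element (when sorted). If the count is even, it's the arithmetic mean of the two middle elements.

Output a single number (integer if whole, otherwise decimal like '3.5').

Step 1: insert 42 -> lo=[42] (size 1, max 42) hi=[] (size 0) -> median=42
Step 2: insert 1 -> lo=[1] (size 1, max 1) hi=[42] (size 1, min 42) -> median=21.5
Step 3: insert 5 -> lo=[1, 5] (size 2, max 5) hi=[42] (size 1, min 42) -> median=5
Step 4: insert 46 -> lo=[1, 5] (size 2, max 5) hi=[42, 46] (size 2, min 42) -> median=23.5
Step 5: insert 7 -> lo=[1, 5, 7] (size 3, max 7) hi=[42, 46] (size 2, min 42) -> median=7
Step 6: insert 41 -> lo=[1, 5, 7] (size 3, max 7) hi=[41, 42, 46] (size 3, min 41) -> median=24
Step 7: insert 24 -> lo=[1, 5, 7, 24] (size 4, max 24) hi=[41, 42, 46] (size 3, min 41) -> median=24
Step 8: insert 29 -> lo=[1, 5, 7, 24] (size 4, max 24) hi=[29, 41, 42, 46] (size 4, min 29) -> median=26.5
Step 9: insert 25 -> lo=[1, 5, 7, 24, 25] (size 5, max 25) hi=[29, 41, 42, 46] (size 4, min 29) -> median=25
Step 10: insert 19 -> lo=[1, 5, 7, 19, 24] (size 5, max 24) hi=[25, 29, 41, 42, 46] (size 5, min 25) -> median=24.5
Step 11: insert 34 -> lo=[1, 5, 7, 19, 24, 25] (size 6, max 25) hi=[29, 34, 41, 42, 46] (size 5, min 29) -> median=25
Step 12: insert 46 -> lo=[1, 5, 7, 19, 24, 25] (size 6, max 25) hi=[29, 34, 41, 42, 46, 46] (size 6, min 29) -> median=27
Step 13: insert 3 -> lo=[1, 3, 5, 7, 19, 24, 25] (size 7, max 25) hi=[29, 34, 41, 42, 46, 46] (size 6, min 29) -> median=25
Step 14: insert 13 -> lo=[1, 3, 5, 7, 13, 19, 24] (size 7, max 24) hi=[25, 29, 34, 41, 42, 46, 46] (size 7, min 25) -> median=24.5

Answer: 24.5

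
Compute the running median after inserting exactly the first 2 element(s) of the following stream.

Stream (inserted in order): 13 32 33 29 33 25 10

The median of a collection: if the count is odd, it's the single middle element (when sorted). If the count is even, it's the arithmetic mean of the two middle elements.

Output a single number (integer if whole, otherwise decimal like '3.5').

Step 1: insert 13 -> lo=[13] (size 1, max 13) hi=[] (size 0) -> median=13
Step 2: insert 32 -> lo=[13] (size 1, max 13) hi=[32] (size 1, min 32) -> median=22.5

Answer: 22.5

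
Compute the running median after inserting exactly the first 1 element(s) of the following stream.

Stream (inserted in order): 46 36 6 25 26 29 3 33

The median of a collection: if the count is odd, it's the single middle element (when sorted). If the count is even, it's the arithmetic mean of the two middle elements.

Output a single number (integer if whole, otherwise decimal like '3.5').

Step 1: insert 46 -> lo=[46] (size 1, max 46) hi=[] (size 0) -> median=46

Answer: 46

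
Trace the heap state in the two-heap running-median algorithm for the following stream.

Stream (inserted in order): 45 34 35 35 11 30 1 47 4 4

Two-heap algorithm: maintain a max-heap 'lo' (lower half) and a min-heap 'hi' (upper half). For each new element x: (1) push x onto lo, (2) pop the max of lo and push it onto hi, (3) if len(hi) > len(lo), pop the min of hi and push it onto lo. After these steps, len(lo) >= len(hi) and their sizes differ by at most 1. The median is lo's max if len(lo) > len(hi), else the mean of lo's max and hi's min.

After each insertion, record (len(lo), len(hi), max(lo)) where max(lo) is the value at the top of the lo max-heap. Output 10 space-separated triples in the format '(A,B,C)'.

Step 1: insert 45 -> lo=[45] hi=[] -> (len(lo)=1, len(hi)=0, max(lo)=45)
Step 2: insert 34 -> lo=[34] hi=[45] -> (len(lo)=1, len(hi)=1, max(lo)=34)
Step 3: insert 35 -> lo=[34, 35] hi=[45] -> (len(lo)=2, len(hi)=1, max(lo)=35)
Step 4: insert 35 -> lo=[34, 35] hi=[35, 45] -> (len(lo)=2, len(hi)=2, max(lo)=35)
Step 5: insert 11 -> lo=[11, 34, 35] hi=[35, 45] -> (len(lo)=3, len(hi)=2, max(lo)=35)
Step 6: insert 30 -> lo=[11, 30, 34] hi=[35, 35, 45] -> (len(lo)=3, len(hi)=3, max(lo)=34)
Step 7: insert 1 -> lo=[1, 11, 30, 34] hi=[35, 35, 45] -> (len(lo)=4, len(hi)=3, max(lo)=34)
Step 8: insert 47 -> lo=[1, 11, 30, 34] hi=[35, 35, 45, 47] -> (len(lo)=4, len(hi)=4, max(lo)=34)
Step 9: insert 4 -> lo=[1, 4, 11, 30, 34] hi=[35, 35, 45, 47] -> (len(lo)=5, len(hi)=4, max(lo)=34)
Step 10: insert 4 -> lo=[1, 4, 4, 11, 30] hi=[34, 35, 35, 45, 47] -> (len(lo)=5, len(hi)=5, max(lo)=30)

Answer: (1,0,45) (1,1,34) (2,1,35) (2,2,35) (3,2,35) (3,3,34) (4,3,34) (4,4,34) (5,4,34) (5,5,30)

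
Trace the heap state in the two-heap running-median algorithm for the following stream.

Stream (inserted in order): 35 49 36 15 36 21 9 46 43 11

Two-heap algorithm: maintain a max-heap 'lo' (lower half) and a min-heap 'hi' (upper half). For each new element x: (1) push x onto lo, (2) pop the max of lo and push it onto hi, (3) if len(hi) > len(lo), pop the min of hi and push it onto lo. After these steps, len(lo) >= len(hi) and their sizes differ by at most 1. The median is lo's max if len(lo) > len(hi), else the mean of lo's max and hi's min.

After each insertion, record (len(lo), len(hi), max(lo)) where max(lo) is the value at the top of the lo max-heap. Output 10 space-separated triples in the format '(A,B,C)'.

Answer: (1,0,35) (1,1,35) (2,1,36) (2,2,35) (3,2,36) (3,3,35) (4,3,35) (4,4,35) (5,4,36) (5,5,35)

Derivation:
Step 1: insert 35 -> lo=[35] hi=[] -> (len(lo)=1, len(hi)=0, max(lo)=35)
Step 2: insert 49 -> lo=[35] hi=[49] -> (len(lo)=1, len(hi)=1, max(lo)=35)
Step 3: insert 36 -> lo=[35, 36] hi=[49] -> (len(lo)=2, len(hi)=1, max(lo)=36)
Step 4: insert 15 -> lo=[15, 35] hi=[36, 49] -> (len(lo)=2, len(hi)=2, max(lo)=35)
Step 5: insert 36 -> lo=[15, 35, 36] hi=[36, 49] -> (len(lo)=3, len(hi)=2, max(lo)=36)
Step 6: insert 21 -> lo=[15, 21, 35] hi=[36, 36, 49] -> (len(lo)=3, len(hi)=3, max(lo)=35)
Step 7: insert 9 -> lo=[9, 15, 21, 35] hi=[36, 36, 49] -> (len(lo)=4, len(hi)=3, max(lo)=35)
Step 8: insert 46 -> lo=[9, 15, 21, 35] hi=[36, 36, 46, 49] -> (len(lo)=4, len(hi)=4, max(lo)=35)
Step 9: insert 43 -> lo=[9, 15, 21, 35, 36] hi=[36, 43, 46, 49] -> (len(lo)=5, len(hi)=4, max(lo)=36)
Step 10: insert 11 -> lo=[9, 11, 15, 21, 35] hi=[36, 36, 43, 46, 49] -> (len(lo)=5, len(hi)=5, max(lo)=35)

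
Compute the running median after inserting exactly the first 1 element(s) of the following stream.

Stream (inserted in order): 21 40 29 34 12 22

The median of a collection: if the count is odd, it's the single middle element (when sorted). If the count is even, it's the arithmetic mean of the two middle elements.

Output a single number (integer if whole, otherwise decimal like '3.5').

Step 1: insert 21 -> lo=[21] (size 1, max 21) hi=[] (size 0) -> median=21

Answer: 21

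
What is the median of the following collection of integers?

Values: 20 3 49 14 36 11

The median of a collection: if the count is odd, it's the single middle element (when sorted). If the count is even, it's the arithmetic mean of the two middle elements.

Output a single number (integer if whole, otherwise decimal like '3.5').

Answer: 17

Derivation:
Step 1: insert 20 -> lo=[20] (size 1, max 20) hi=[] (size 0) -> median=20
Step 2: insert 3 -> lo=[3] (size 1, max 3) hi=[20] (size 1, min 20) -> median=11.5
Step 3: insert 49 -> lo=[3, 20] (size 2, max 20) hi=[49] (size 1, min 49) -> median=20
Step 4: insert 14 -> lo=[3, 14] (size 2, max 14) hi=[20, 49] (size 2, min 20) -> median=17
Step 5: insert 36 -> lo=[3, 14, 20] (size 3, max 20) hi=[36, 49] (size 2, min 36) -> median=20
Step 6: insert 11 -> lo=[3, 11, 14] (size 3, max 14) hi=[20, 36, 49] (size 3, min 20) -> median=17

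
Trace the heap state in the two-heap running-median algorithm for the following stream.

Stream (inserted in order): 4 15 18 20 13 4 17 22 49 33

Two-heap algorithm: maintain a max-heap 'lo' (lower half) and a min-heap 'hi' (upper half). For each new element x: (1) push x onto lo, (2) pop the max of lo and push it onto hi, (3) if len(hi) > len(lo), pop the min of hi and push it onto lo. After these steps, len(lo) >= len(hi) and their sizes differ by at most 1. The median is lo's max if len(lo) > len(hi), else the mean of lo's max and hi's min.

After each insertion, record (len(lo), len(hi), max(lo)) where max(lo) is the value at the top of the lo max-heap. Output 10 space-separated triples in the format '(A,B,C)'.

Step 1: insert 4 -> lo=[4] hi=[] -> (len(lo)=1, len(hi)=0, max(lo)=4)
Step 2: insert 15 -> lo=[4] hi=[15] -> (len(lo)=1, len(hi)=1, max(lo)=4)
Step 3: insert 18 -> lo=[4, 15] hi=[18] -> (len(lo)=2, len(hi)=1, max(lo)=15)
Step 4: insert 20 -> lo=[4, 15] hi=[18, 20] -> (len(lo)=2, len(hi)=2, max(lo)=15)
Step 5: insert 13 -> lo=[4, 13, 15] hi=[18, 20] -> (len(lo)=3, len(hi)=2, max(lo)=15)
Step 6: insert 4 -> lo=[4, 4, 13] hi=[15, 18, 20] -> (len(lo)=3, len(hi)=3, max(lo)=13)
Step 7: insert 17 -> lo=[4, 4, 13, 15] hi=[17, 18, 20] -> (len(lo)=4, len(hi)=3, max(lo)=15)
Step 8: insert 22 -> lo=[4, 4, 13, 15] hi=[17, 18, 20, 22] -> (len(lo)=4, len(hi)=4, max(lo)=15)
Step 9: insert 49 -> lo=[4, 4, 13, 15, 17] hi=[18, 20, 22, 49] -> (len(lo)=5, len(hi)=4, max(lo)=17)
Step 10: insert 33 -> lo=[4, 4, 13, 15, 17] hi=[18, 20, 22, 33, 49] -> (len(lo)=5, len(hi)=5, max(lo)=17)

Answer: (1,0,4) (1,1,4) (2,1,15) (2,2,15) (3,2,15) (3,3,13) (4,3,15) (4,4,15) (5,4,17) (5,5,17)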